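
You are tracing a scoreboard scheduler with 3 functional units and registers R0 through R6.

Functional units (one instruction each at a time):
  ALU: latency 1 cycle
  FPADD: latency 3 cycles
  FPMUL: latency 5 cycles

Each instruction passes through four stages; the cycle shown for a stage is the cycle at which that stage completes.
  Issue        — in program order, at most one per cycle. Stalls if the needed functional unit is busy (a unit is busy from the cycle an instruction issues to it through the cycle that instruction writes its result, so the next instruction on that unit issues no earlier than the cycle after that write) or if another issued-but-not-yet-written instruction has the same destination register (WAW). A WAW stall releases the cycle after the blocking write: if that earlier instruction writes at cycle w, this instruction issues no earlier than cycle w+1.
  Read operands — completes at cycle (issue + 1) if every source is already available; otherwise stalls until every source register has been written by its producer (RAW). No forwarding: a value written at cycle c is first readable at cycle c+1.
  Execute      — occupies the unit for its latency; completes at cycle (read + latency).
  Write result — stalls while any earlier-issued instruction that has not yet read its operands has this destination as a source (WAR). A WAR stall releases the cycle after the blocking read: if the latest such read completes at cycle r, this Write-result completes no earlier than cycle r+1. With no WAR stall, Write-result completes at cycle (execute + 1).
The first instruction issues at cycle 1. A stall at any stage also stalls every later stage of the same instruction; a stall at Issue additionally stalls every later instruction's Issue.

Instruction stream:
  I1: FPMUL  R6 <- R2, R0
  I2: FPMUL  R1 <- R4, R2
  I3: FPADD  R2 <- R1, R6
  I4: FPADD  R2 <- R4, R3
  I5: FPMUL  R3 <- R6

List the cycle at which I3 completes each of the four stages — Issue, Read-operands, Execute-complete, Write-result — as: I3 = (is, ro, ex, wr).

I3 = (10, 17, 20, 21)

[I1] 1/2/7/8
[I2] 9/10/15/16  (struct: FPMUL busy until I1 writes@8)
[I3] 10/17/20/21  (RAW R1: wait I2 write@16)
[I4] 22/23/26/27  (struct: FPADD busy until I3 writes@21)
[I5] 23/24/29/30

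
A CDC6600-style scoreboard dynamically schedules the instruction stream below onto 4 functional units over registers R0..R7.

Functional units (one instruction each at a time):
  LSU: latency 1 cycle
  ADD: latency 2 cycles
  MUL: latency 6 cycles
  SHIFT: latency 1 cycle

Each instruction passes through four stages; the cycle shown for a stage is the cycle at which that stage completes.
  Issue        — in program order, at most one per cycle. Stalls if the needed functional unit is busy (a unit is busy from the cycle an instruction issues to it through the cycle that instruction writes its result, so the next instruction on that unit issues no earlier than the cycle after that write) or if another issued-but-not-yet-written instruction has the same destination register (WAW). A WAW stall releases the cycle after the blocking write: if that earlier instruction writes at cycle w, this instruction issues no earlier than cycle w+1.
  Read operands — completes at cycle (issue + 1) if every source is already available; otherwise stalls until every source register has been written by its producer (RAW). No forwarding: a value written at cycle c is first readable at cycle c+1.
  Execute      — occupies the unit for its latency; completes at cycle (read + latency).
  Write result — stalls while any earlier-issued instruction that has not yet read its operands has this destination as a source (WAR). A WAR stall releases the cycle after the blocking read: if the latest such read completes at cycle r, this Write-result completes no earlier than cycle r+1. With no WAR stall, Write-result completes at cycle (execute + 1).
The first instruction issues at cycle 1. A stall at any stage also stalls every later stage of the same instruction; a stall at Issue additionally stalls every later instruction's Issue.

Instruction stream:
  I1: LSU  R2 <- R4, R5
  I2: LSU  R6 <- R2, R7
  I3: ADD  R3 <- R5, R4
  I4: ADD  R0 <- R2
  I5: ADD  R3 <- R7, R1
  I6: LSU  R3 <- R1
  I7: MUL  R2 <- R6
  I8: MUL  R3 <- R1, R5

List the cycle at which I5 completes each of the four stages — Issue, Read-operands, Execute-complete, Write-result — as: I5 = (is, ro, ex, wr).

[1] I1 dispatched to LSU
[2] I1 operands ready
[3] I1 complete
[4] R2←I1
[5] I2 dispatched to LSU
[6] I2 operands ready | I3 dispatched to ADD
[7] I2 complete | I3 operands ready
[8] R6←I2
[9] I3 complete
[10] R3←I3
[11] I4 dispatched to ADD
[12] I4 operands ready
[14] I4 complete
[15] R0←I4
[16] I5 dispatched to ADD
[17] I5 operands ready
[19] I5 complete
[20] R3←I5
[21] I6 dispatched to LSU
[22] I6 operands ready | I7 dispatched to MUL
[23] I6 complete | I7 operands ready
[24] R3←I6
[29] I7 complete
[30] R2←I7
[31] I8 dispatched to MUL
[32] I8 operands ready
[38] I8 complete
[39] R3←I8

I5 = (16, 17, 19, 20)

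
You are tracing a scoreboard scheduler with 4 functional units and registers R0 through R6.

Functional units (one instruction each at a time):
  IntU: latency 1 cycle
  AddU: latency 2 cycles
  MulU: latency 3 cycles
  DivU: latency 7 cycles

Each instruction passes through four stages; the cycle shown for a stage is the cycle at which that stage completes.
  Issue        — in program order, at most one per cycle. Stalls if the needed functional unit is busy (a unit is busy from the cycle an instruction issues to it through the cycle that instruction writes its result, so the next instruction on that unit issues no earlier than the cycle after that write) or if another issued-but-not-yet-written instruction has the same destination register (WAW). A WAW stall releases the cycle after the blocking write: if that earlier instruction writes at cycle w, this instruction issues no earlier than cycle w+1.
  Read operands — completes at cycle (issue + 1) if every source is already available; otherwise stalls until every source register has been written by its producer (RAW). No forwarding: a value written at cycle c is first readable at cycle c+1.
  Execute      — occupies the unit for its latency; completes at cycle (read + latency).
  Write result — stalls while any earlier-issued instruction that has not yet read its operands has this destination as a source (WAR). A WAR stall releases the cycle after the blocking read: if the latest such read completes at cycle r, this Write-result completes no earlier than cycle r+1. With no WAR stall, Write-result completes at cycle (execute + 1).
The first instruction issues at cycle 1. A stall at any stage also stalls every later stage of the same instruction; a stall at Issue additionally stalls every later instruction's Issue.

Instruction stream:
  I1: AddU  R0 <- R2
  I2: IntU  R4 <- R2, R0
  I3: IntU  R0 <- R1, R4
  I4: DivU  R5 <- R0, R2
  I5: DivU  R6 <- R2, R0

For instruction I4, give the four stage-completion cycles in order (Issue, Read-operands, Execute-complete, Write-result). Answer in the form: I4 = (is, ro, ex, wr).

I4 = (10, 13, 20, 21)

  I1 | 1 | 2 | 4 | 5
  I2 | 2 | 6 | 7 | 8   RAW R0: wait I1 write@5
  I3 | 9 | 10 | 11 | 12   struct: IntU busy until I2 writes@8
  I4 | 10 | 13 | 20 | 21   RAW R0: wait I3 write@12
  I5 | 22 | 23 | 30 | 31   struct: DivU busy until I4 writes@21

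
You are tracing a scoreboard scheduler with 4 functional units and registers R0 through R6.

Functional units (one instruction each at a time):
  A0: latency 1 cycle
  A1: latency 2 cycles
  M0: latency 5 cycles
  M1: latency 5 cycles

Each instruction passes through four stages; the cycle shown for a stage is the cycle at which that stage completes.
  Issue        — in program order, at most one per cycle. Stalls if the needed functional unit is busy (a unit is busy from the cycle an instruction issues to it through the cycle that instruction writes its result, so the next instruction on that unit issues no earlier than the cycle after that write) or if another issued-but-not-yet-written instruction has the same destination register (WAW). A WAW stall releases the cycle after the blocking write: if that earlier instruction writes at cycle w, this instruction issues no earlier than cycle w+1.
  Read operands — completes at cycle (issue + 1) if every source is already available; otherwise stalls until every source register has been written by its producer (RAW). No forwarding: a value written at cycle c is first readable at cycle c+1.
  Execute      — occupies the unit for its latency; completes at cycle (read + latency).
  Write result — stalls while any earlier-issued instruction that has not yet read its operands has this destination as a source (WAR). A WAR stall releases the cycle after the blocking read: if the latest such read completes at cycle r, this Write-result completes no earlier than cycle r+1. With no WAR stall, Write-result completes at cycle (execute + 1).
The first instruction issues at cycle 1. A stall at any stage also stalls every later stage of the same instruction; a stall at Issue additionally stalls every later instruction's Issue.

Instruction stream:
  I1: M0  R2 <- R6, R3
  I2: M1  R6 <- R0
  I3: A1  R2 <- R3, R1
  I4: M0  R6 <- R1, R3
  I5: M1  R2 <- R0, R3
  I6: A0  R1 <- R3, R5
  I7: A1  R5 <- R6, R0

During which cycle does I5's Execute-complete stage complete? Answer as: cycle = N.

cycle = 20

cycle 1: issue I1 (M0)
cycle 2: I1 read-ops · issue I2 (M1)
cycle 3: I2 read-ops
cycle 7: I1 finished on M0
cycle 8: I1→R2 · I2 finished on M1
cycle 9: I2→R6 · issue I3 (A1)
cycle 10: I3 read-ops · issue I4 (M0)
cycle 11: I4 read-ops
cycle 12: I3 finished on A1
cycle 13: I3→R2
cycle 14: issue I5 (M1)
cycle 15: I5 read-ops · issue I6 (A0)
cycle 16: I4 finished on M0 · I6 read-ops · issue I7 (A1)
cycle 17: I4→R6 · I6 finished on A0
cycle 18: I6→R1 · I7 read-ops
cycle 20: I5 finished on M1 · I7 finished on A1
cycle 21: I5→R2 · I7→R5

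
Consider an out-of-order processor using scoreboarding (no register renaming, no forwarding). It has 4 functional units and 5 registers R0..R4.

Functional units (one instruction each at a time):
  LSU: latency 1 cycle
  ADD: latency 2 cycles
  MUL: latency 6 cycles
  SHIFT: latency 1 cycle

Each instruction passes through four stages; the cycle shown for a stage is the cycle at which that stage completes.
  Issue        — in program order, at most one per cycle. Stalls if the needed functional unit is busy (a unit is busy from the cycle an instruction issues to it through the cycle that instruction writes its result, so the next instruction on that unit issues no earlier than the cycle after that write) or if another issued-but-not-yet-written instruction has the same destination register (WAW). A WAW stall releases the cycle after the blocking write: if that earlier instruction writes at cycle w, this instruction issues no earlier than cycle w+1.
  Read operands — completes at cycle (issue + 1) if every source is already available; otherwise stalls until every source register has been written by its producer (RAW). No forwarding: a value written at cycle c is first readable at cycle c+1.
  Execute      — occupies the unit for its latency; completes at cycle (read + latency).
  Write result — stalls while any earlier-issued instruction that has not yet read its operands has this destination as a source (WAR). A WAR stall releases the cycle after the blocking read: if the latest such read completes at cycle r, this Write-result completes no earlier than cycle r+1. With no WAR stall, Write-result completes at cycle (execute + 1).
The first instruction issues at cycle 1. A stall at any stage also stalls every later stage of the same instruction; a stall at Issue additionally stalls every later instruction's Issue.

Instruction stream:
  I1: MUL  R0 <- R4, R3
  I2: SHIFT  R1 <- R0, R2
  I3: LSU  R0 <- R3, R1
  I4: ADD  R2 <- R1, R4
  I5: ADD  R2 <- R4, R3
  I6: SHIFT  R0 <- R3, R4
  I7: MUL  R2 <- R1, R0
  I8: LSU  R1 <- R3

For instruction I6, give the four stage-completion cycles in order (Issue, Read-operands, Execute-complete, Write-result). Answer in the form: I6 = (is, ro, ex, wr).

I6 = (18, 19, 20, 21)

c1: I1 dispatched to MUL
c2: I1 operands ready, I2 dispatched to SHIFT
c8: I1 complete
c9: R0←I1
c10: I2 operands ready, I3 dispatched to LSU
c11: I2 complete, I4 dispatched to ADD
c12: R1←I2
c13: I3 operands ready, I4 operands ready
c14: I3 complete
c15: R0←I3, I4 complete
c16: R2←I4
c17: I5 dispatched to ADD
c18: I5 operands ready, I6 dispatched to SHIFT
c19: I6 operands ready
c20: I5 complete, I6 complete
c21: R2←I5, R0←I6
c22: I7 dispatched to MUL
c23: I7 operands ready, I8 dispatched to LSU
c24: I8 operands ready
c25: I8 complete
c26: R1←I8
c29: I7 complete
c30: R2←I7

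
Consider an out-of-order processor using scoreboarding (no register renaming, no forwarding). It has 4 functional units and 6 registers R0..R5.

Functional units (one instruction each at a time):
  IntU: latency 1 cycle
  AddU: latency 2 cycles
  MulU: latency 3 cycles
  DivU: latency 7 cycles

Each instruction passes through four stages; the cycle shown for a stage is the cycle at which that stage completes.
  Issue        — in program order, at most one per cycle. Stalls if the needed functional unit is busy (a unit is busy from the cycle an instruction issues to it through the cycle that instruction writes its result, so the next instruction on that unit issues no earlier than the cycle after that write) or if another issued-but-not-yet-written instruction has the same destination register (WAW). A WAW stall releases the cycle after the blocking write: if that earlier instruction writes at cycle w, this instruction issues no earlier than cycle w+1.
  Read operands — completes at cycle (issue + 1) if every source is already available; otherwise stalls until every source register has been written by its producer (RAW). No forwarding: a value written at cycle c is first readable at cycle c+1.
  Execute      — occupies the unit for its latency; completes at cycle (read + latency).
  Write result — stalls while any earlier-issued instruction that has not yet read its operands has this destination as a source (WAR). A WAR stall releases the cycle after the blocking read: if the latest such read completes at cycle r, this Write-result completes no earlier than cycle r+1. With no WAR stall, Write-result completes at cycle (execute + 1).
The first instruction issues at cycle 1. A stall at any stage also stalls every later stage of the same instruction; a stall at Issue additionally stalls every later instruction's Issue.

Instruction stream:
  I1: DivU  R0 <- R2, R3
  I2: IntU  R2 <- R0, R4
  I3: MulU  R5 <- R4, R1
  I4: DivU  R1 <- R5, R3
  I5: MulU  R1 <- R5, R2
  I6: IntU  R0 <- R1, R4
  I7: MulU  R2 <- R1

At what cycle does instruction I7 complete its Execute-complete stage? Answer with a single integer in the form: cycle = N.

cycle = 31

[1] I1 issues→DivU
[2] I1 reads · I2 issues→IntU
[3] I3 issues→MulU
[4] I3 reads
[7] I3 exec-done
[8] I3 writes R5
[9] I1 exec-done
[10] I1 writes R0
[11] I2 reads · I4 issues→DivU
[12] I2 exec-done · I4 reads
[13] I2 writes R2
[19] I4 exec-done
[20] I4 writes R1
[21] I5 issues→MulU
[22] I5 reads · I6 issues→IntU
[25] I5 exec-done
[26] I5 writes R1
[27] I6 reads · I7 issues→MulU
[28] I6 exec-done · I7 reads
[29] I6 writes R0
[31] I7 exec-done
[32] I7 writes R2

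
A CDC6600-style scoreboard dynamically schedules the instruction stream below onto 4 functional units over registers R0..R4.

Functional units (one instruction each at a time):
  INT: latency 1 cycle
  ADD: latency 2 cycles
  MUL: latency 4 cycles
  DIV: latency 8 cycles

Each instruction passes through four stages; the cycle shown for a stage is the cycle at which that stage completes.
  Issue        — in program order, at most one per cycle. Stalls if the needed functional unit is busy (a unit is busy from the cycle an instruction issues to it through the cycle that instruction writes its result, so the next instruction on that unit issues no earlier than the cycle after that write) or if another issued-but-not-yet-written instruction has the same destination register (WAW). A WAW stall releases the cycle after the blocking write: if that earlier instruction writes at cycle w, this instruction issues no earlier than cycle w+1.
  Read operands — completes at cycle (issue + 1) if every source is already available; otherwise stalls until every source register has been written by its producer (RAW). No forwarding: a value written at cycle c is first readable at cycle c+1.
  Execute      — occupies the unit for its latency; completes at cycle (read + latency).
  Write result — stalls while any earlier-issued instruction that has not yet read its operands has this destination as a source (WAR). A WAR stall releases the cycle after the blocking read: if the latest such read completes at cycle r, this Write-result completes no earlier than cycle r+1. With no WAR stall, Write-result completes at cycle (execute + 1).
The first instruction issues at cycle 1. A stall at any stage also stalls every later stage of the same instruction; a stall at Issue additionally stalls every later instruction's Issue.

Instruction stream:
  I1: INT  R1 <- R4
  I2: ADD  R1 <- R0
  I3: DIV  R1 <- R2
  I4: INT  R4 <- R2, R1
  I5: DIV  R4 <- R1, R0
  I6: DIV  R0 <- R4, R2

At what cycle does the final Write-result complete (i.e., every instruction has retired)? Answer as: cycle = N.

[1] I1→INT
[2] I1 RO
[3] I1 EX
[4] I1 WR R1
[5] I2→ADD
[6] I2 RO
[8] I2 EX
[9] I2 WR R1
[10] I3→DIV
[11] I3 RO · I4→INT
[19] I3 EX
[20] I3 WR R1
[21] I4 RO
[22] I4 EX
[23] I4 WR R4
[24] I5→DIV
[25] I5 RO
[33] I5 EX
[34] I5 WR R4
[35] I6→DIV
[36] I6 RO
[44] I6 EX
[45] I6 WR R0

cycle = 45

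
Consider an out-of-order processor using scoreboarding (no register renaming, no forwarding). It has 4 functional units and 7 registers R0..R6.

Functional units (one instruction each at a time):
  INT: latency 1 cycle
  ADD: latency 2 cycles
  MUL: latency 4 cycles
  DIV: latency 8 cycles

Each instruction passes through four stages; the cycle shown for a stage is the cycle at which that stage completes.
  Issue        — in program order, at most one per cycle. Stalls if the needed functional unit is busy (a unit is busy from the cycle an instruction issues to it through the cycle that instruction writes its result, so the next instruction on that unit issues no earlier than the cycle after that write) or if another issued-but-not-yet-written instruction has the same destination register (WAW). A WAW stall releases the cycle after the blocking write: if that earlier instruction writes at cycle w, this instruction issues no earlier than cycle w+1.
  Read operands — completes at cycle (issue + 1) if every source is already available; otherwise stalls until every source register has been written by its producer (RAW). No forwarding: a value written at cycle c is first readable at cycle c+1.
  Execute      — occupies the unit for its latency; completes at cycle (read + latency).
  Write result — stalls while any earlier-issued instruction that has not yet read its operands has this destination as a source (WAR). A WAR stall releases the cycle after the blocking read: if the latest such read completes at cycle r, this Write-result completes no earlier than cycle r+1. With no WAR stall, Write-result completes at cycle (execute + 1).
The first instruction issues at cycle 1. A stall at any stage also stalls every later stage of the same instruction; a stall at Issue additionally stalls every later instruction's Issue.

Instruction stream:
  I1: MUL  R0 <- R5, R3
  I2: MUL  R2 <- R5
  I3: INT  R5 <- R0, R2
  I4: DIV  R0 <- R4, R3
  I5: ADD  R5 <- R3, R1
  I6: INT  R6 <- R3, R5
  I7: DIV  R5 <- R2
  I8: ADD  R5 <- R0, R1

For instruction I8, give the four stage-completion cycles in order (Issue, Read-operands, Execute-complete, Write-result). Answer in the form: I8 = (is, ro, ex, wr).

I8 = (34, 35, 37, 38)

cycle 1: I1→MUL
cycle 2: I1 RO
cycle 6: I1 EX
cycle 7: I1 WR R0
cycle 8: I2→MUL
cycle 9: I2 RO | I3→INT
cycle 10: I4→DIV
cycle 11: I4 RO
cycle 13: I2 EX
cycle 14: I2 WR R2
cycle 15: I3 RO
cycle 16: I3 EX
cycle 17: I3 WR R5
cycle 18: I5→ADD
cycle 19: I4 EX | I5 RO | I6→INT
cycle 20: I4 WR R0
cycle 21: I5 EX
cycle 22: I5 WR R5
cycle 23: I6 RO | I7→DIV
cycle 24: I6 EX | I7 RO
cycle 25: I6 WR R6
cycle 32: I7 EX
cycle 33: I7 WR R5
cycle 34: I8→ADD
cycle 35: I8 RO
cycle 37: I8 EX
cycle 38: I8 WR R5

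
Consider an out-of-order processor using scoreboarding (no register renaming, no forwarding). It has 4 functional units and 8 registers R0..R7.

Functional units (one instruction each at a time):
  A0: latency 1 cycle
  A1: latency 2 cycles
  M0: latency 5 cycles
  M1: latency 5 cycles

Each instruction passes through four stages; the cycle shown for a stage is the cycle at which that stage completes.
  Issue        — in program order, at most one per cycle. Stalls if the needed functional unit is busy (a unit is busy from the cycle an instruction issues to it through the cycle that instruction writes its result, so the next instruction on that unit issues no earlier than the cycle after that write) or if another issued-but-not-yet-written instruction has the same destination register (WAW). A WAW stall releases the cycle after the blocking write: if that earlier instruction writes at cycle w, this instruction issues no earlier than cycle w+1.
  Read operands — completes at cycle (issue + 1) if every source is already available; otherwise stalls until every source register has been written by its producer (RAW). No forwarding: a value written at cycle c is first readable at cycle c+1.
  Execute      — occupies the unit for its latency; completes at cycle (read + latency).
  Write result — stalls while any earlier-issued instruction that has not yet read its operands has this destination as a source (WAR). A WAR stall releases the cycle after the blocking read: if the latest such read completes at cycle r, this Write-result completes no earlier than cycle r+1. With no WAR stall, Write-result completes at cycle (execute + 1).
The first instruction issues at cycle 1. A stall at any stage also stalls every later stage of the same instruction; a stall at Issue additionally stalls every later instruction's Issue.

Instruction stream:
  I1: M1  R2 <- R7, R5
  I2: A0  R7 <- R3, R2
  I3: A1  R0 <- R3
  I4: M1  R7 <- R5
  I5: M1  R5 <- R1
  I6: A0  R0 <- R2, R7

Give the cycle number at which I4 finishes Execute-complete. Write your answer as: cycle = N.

cycle 1: I1→M1
cycle 2: I1 RO | I2→A0
cycle 3: I3→A1
cycle 4: I3 RO
cycle 6: I3 EX
cycle 7: I1 EX | I3 WR R0
cycle 8: I1 WR R2
cycle 9: I2 RO
cycle 10: I2 EX
cycle 11: I2 WR R7
cycle 12: I4→M1
cycle 13: I4 RO
cycle 18: I4 EX
cycle 19: I4 WR R7
cycle 20: I5→M1
cycle 21: I5 RO | I6→A0
cycle 22: I6 RO
cycle 23: I6 EX
cycle 24: I6 WR R0
cycle 26: I5 EX
cycle 27: I5 WR R5

cycle = 18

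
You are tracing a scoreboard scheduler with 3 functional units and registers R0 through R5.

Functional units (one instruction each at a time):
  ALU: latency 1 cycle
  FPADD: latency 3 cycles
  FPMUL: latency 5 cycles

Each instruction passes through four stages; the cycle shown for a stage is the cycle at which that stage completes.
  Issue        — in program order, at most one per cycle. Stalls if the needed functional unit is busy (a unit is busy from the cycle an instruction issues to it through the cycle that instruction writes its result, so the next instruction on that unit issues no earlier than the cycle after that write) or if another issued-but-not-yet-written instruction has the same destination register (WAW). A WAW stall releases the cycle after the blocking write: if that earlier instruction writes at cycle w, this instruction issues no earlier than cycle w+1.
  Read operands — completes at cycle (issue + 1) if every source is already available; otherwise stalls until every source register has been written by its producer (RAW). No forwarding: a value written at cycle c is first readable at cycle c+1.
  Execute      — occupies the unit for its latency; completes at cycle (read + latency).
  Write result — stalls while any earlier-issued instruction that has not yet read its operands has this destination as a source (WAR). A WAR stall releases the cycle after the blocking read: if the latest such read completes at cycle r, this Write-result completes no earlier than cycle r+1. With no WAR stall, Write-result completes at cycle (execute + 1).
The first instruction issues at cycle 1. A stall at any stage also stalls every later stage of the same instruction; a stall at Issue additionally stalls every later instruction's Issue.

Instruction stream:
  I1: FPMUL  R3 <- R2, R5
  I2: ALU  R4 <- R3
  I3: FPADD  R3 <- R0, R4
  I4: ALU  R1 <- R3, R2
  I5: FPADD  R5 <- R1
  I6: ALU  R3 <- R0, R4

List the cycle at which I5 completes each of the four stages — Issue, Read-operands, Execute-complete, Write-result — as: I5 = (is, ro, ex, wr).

c1: issue I1 (FPMUL)
c2: I1 read-ops · issue I2 (ALU)
c7: I1 finished on FPMUL
c8: I1→R3
c9: I2 read-ops · issue I3 (FPADD)
c10: I2 finished on ALU
c11: I2→R4
c12: I3 read-ops · issue I4 (ALU)
c15: I3 finished on FPADD
c16: I3→R3
c17: I4 read-ops · issue I5 (FPADD)
c18: I4 finished on ALU
c19: I4→R1
c20: I5 read-ops · issue I6 (ALU)
c21: I6 read-ops
c22: I6 finished on ALU
c23: I5 finished on FPADD · I6→R3
c24: I5→R5

I5 = (17, 20, 23, 24)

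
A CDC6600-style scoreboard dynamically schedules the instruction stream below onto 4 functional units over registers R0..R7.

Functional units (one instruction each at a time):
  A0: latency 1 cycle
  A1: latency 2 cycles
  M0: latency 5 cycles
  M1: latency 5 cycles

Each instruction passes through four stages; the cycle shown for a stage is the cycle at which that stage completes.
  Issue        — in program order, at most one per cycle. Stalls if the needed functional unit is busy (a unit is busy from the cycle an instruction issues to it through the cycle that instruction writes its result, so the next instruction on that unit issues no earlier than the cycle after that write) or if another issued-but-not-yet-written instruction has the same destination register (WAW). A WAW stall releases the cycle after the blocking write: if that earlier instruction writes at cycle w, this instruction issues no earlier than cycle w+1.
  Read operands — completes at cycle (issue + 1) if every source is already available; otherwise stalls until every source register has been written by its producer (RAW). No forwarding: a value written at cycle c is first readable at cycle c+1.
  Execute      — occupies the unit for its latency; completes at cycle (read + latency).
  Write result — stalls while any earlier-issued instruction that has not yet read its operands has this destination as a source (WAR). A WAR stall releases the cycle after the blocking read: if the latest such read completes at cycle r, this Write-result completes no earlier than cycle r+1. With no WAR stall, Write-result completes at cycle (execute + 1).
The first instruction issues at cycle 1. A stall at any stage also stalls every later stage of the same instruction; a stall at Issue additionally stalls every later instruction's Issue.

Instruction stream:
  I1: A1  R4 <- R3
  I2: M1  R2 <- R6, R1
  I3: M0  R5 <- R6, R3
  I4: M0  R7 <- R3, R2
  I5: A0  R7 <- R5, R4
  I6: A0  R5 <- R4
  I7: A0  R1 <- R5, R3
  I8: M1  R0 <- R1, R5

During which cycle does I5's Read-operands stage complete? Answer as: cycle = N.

cycle = 20

  I1 | 1 | 2 | 4 | 5
  I2 | 2 | 3 | 8 | 9
  I3 | 3 | 4 | 9 | 10
  I4 | 11 | 12 | 17 | 18   struct: M0 busy until I3 writes@10
  I5 | 19 | 20 | 21 | 22   WAW R7: wait I4 write@18
  I6 | 23 | 24 | 25 | 26   struct: A0 busy until I5 writes@22
  I7 | 27 | 28 | 29 | 30   struct: A0 busy until I6 writes@26
  I8 | 28 | 31 | 36 | 37   RAW R1: wait I7 write@30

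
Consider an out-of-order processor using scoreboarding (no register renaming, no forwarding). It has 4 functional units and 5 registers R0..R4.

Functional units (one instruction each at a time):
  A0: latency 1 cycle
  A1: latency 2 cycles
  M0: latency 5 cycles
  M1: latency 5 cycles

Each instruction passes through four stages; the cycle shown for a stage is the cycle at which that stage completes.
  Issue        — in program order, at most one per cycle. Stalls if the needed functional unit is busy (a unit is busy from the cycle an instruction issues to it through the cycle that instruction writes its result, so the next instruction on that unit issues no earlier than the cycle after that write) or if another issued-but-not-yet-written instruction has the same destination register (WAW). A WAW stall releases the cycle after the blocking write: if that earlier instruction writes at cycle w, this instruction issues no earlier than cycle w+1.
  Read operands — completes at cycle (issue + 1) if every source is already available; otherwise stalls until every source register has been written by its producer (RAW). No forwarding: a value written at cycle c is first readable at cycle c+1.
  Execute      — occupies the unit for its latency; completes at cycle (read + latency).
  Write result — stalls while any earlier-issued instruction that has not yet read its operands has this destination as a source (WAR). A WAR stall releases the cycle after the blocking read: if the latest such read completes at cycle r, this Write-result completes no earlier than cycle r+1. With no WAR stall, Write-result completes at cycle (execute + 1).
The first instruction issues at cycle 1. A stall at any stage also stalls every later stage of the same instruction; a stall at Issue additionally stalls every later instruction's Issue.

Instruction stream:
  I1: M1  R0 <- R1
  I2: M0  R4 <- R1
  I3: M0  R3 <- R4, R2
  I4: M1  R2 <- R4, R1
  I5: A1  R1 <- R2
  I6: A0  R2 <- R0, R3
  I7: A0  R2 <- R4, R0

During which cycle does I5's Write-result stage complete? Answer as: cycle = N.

cycle = 22

c1: I1 issues→M1
c2: I1 reads | I2 issues→M0
c3: I2 reads
c7: I1 exec-done
c8: I1 writes R0 | I2 exec-done
c9: I2 writes R4
c10: I3 issues→M0
c11: I3 reads | I4 issues→M1
c12: I4 reads | I5 issues→A1
c16: I3 exec-done
c17: I3 writes R3 | I4 exec-done
c18: I4 writes R2
c19: I5 reads | I6 issues→A0
c20: I6 reads
c21: I5 exec-done | I6 exec-done
c22: I5 writes R1 | I6 writes R2
c23: I7 issues→A0
c24: I7 reads
c25: I7 exec-done
c26: I7 writes R2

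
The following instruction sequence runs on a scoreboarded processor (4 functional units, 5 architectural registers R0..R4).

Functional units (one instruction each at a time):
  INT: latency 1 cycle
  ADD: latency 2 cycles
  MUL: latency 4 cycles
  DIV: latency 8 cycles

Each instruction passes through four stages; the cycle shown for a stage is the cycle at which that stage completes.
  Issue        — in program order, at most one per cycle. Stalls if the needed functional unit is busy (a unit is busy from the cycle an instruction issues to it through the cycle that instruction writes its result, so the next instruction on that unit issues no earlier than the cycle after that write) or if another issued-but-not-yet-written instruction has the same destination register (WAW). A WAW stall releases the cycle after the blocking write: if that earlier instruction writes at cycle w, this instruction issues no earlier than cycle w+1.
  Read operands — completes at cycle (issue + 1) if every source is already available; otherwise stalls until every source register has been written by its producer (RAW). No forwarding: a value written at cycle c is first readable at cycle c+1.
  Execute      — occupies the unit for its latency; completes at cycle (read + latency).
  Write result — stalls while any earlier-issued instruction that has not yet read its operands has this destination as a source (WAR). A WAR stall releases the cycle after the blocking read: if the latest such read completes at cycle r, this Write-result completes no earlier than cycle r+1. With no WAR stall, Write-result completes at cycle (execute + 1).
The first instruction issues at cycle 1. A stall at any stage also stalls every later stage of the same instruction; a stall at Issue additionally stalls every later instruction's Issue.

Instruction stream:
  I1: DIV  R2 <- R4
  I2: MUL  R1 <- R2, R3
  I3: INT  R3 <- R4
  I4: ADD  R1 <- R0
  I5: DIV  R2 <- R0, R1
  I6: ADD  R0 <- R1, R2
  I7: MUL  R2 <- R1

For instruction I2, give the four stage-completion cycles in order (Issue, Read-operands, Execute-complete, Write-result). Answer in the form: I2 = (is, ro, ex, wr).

cycle 1: I1 issues→DIV
cycle 2: I1 reads; I2 issues→MUL
cycle 3: I3 issues→INT
cycle 4: I3 reads
cycle 5: I3 exec-done
cycle 10: I1 exec-done
cycle 11: I1 writes R2
cycle 12: I2 reads
cycle 13: I3 writes R3
cycle 16: I2 exec-done
cycle 17: I2 writes R1
cycle 18: I4 issues→ADD
cycle 19: I4 reads; I5 issues→DIV
cycle 21: I4 exec-done
cycle 22: I4 writes R1
cycle 23: I5 reads; I6 issues→ADD
cycle 31: I5 exec-done
cycle 32: I5 writes R2
cycle 33: I6 reads; I7 issues→MUL
cycle 34: I7 reads
cycle 35: I6 exec-done
cycle 36: I6 writes R0
cycle 38: I7 exec-done
cycle 39: I7 writes R2

I2 = (2, 12, 16, 17)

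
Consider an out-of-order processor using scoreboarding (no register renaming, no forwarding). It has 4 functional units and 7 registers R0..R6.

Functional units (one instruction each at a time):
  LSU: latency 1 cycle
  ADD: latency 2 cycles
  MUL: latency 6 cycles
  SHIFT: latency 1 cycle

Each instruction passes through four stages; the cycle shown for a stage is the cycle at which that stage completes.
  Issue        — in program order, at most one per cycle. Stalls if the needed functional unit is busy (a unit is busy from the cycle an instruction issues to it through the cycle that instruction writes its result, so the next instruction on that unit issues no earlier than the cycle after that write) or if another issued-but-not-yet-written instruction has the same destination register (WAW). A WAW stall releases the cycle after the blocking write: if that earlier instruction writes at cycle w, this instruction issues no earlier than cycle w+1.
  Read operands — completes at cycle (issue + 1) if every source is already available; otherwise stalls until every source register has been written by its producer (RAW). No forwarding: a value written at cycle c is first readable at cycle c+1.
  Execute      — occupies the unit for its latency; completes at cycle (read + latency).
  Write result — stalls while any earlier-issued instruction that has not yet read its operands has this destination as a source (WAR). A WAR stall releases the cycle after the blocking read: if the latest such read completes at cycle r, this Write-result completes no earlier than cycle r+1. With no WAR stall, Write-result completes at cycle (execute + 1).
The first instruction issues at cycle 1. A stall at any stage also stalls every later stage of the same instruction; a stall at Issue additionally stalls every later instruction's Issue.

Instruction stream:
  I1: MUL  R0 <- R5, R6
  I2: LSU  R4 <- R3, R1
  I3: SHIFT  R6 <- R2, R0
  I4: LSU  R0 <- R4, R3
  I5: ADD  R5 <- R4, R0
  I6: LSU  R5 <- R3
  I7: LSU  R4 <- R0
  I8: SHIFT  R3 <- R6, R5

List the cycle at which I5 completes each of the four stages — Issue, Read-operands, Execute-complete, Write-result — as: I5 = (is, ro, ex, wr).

I5 = (11, 14, 16, 17)

I1  is:1  ro:2  ex:8  wr:9
I2  is:2  ro:3  ex:4  wr:5
I3  is:3  ro:10  ex:11  wr:12  — RAW R0: wait I1 write@9
I4  is:10  ro:11  ex:12  wr:13  — WAW R0: wait I1 write@9
I5  is:11  ro:14  ex:16  wr:17  — RAW R0: wait I4 write@13
I6  is:18  ro:19  ex:20  wr:21  — WAW R5: wait I5 write@17
I7  is:22  ro:23  ex:24  wr:25  — struct: LSU busy until I6 writes@21
I8  is:23  ro:24  ex:25  wr:26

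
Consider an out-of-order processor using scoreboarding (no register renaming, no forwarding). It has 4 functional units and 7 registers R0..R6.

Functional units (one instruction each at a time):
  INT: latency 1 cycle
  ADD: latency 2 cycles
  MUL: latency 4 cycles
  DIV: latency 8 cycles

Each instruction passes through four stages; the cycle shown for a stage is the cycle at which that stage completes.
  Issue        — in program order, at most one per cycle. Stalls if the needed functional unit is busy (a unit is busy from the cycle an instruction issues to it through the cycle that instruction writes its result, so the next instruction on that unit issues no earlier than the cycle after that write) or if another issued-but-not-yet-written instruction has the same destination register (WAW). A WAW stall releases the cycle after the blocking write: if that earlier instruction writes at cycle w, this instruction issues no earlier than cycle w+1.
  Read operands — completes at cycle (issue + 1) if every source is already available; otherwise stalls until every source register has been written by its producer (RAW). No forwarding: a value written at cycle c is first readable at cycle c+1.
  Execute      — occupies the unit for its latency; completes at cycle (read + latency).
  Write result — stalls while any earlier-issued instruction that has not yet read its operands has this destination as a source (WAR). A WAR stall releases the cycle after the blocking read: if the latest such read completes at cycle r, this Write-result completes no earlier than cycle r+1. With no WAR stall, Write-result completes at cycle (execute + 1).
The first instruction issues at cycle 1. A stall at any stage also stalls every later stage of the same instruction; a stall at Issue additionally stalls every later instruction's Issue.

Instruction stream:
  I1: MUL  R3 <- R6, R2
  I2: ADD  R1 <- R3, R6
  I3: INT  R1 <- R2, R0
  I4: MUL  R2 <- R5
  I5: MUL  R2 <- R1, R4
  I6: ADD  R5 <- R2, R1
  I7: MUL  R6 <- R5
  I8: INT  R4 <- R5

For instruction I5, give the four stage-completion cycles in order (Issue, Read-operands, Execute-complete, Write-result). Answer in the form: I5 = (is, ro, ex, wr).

I5 = (20, 21, 25, 26)

I1: IS=1 RO=2 EX=6 WR=7
I2: IS=2 RO=8 EX=10 WR=11  [RAW R3: wait I1 write@7]
I3: IS=12 RO=13 EX=14 WR=15  [WAW R1: wait I2 write@11]
I4: IS=13 RO=14 EX=18 WR=19
I5: IS=20 RO=21 EX=25 WR=26  [struct: MUL busy until I4 writes@19]
I6: IS=21 RO=27 EX=29 WR=30  [RAW R2: wait I5 write@26]
I7: IS=27 RO=31 EX=35 WR=36  [struct: MUL busy until I5 writes@26; RAW R5: wait I6 write@30]
I8: IS=28 RO=31 EX=32 WR=33  [RAW R5: wait I6 write@30]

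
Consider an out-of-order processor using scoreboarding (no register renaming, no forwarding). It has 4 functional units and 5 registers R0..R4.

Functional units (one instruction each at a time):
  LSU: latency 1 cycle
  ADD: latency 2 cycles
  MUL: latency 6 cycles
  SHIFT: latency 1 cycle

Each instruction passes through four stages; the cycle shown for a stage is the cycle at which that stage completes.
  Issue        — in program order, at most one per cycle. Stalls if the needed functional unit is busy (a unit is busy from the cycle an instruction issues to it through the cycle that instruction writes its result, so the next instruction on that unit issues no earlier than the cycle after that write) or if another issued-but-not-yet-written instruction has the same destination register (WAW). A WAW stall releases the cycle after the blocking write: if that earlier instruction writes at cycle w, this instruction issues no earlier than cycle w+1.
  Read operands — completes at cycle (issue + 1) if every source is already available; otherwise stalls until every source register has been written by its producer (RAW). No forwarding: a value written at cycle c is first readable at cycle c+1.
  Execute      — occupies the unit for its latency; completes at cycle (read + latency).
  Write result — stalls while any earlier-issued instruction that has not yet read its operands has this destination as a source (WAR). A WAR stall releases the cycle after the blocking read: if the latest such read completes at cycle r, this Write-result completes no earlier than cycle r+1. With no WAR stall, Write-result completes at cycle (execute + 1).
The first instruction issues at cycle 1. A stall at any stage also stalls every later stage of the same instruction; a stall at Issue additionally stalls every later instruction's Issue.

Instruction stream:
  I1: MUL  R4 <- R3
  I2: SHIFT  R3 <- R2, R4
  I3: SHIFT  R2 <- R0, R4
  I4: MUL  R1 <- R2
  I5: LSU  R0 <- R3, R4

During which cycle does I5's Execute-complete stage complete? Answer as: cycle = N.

I1: IS=1 RO=2 EX=8 WR=9
I2: IS=2 RO=10 EX=11 WR=12  [RAW R4: wait I1 write@9]
I3: IS=13 RO=14 EX=15 WR=16  [struct: SHIFT busy until I2 writes@12]
I4: IS=14 RO=17 EX=23 WR=24  [RAW R2: wait I3 write@16]
I5: IS=15 RO=16 EX=17 WR=18

cycle = 17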